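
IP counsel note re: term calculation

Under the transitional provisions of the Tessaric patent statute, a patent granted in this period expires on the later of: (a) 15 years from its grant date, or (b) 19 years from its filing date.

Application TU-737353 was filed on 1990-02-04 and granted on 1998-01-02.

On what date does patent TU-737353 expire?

(a) grant + 15 years → 2 January 2013.
(b) filing + 19 years → 4 February 2009.
Later of the two: 2 January 2013.

January 2, 2013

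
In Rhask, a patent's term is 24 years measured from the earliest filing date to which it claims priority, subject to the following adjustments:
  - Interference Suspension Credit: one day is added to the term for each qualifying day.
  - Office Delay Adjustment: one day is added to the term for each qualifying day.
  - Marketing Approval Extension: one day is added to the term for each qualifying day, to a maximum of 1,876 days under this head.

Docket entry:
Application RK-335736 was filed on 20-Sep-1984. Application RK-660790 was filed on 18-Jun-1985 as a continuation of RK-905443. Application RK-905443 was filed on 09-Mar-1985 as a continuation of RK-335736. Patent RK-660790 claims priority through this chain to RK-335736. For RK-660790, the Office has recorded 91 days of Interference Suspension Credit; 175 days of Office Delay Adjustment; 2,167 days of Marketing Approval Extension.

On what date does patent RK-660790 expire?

Earliest priority filing: 20 September 1984.
Base term: 20 September 1984 + 24 years → 20 September 2008.
Interference Suspension Credit: +91 days → 20 December 2008.
Office Delay Adjustment: +175 days → 13 June 2009.
Marketing Approval Extension: 2167 days claimed exceeds the 1876-day cap, so +1876 days → 2 August 2014.

August 2, 2014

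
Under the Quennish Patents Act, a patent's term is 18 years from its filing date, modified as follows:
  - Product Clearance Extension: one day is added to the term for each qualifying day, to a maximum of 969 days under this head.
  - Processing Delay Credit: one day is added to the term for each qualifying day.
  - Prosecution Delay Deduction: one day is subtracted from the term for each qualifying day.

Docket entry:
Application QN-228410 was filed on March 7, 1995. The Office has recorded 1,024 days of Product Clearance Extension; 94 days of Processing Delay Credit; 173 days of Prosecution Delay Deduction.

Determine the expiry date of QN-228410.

August 14, 2015

Base term: filing date + 18 years → 7 March 2013.
Product Clearance Extension: 1024 days claimed exceeds the 969-day cap, so +969 days → 1 November 2015.
Processing Delay Credit: +94 days → 3 February 2016.
Prosecution Delay Deduction: −173 days → 14 August 2015.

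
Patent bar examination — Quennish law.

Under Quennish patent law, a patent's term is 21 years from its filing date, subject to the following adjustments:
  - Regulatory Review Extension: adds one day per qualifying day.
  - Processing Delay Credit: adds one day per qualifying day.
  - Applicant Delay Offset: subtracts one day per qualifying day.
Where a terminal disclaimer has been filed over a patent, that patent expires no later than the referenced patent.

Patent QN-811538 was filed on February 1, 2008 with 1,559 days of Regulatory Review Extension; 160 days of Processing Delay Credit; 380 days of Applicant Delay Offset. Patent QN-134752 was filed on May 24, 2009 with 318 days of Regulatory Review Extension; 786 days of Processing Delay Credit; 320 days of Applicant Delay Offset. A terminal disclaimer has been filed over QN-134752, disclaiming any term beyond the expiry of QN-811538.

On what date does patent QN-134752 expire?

July 16, 2032

Natural term of QN-134752:
  Base: filing + 21 years → 24 May 2030.
  Regulatory Review Extension: +318 days → 7 April 2031.
  Processing Delay Credit: +786 days → 1 June 2033.
  Applicant Delay Offset: −320 days → 16 July 2032.
Expiry of referenced patent QN-811538:
  Base: filing + 21 years → 1 February 2029.
  Regulatory Review Extension: +1559 days → 10 May 2033.
  Processing Delay Credit: +160 days → 17 October 2033.
  Applicant Delay Offset: −380 days → 2 October 2032.
Terminal disclaimer: QN-134752 expires on the earlier of 16 July 2032 and 2 October 2032.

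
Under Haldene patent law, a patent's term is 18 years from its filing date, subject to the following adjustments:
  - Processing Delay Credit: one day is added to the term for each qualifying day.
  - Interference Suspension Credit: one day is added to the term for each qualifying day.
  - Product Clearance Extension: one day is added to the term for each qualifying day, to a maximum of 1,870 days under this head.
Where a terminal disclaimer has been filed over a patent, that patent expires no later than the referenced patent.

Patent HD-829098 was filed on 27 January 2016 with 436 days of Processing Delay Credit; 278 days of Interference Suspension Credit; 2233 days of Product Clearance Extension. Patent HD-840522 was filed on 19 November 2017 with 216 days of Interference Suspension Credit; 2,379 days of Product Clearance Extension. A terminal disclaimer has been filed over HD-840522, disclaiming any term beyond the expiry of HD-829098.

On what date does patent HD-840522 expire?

February 23, 2041

Natural term of HD-840522:
  Base: filing + 18 years → 19 November 2035.
  Interference Suspension Credit: +216 days → 22 June 2036.
  Product Clearance Extension: 2379 days claimed exceeds the 1870-day cap, so +1870 days → 5 August 2041.
Expiry of referenced patent HD-829098:
  Base: filing + 18 years → 27 January 2034.
  Processing Delay Credit: +436 days → 8 April 2035.
  Interference Suspension Credit: +278 days → 11 January 2036.
  Product Clearance Extension: 2233 days claimed exceeds the 1870-day cap, so +1870 days → 23 February 2041.
Terminal disclaimer: HD-840522 expires on the earlier of 5 August 2041 and 23 February 2041.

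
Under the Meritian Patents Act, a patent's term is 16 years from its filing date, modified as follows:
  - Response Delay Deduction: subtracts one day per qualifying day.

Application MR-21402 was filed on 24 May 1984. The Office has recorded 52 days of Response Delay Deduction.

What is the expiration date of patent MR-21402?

2000-04-02

Base term: filing date + 16 years → 24 May 2000.
Response Delay Deduction: −52 days → 2 April 2000.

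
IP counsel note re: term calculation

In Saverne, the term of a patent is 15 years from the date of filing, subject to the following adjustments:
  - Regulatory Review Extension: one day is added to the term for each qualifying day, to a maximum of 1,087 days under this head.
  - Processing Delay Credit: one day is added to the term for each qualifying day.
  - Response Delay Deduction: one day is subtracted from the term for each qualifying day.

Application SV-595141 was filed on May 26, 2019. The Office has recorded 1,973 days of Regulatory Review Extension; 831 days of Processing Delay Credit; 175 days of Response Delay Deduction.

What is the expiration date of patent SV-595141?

2039-03-04

Base term: filing date + 15 years → 26 May 2034.
Regulatory Review Extension: 1973 days claimed exceeds the 1087-day cap, so +1087 days → 17 May 2037.
Processing Delay Credit: +831 days → 26 August 2039.
Response Delay Deduction: −175 days → 4 March 2039.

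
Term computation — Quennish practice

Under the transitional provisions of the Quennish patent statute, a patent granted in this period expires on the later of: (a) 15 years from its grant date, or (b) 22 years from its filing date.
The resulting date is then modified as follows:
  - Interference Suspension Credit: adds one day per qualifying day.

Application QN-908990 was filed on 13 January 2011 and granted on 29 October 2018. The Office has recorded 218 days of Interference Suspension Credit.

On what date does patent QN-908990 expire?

(a) grant + 15 years → 29 October 2033.
(b) filing + 22 years → 13 January 2033.
Later of the two: 29 October 2033.
Interference Suspension Credit: +218 days → 4 June 2034.

June 4, 2034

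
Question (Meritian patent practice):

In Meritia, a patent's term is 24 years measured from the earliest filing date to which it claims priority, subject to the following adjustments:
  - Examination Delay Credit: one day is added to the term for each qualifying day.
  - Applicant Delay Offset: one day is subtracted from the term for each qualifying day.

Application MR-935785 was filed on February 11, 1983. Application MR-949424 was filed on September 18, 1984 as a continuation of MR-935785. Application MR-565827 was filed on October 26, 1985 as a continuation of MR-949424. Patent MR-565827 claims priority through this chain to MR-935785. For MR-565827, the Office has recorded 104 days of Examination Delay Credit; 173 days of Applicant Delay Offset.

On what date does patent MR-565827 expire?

2006-12-04

Earliest priority filing: 11 February 1983.
Base term: 11 February 1983 + 24 years → 11 February 2007.
Examination Delay Credit: +104 days → 26 May 2007.
Applicant Delay Offset: −173 days → 4 December 2006.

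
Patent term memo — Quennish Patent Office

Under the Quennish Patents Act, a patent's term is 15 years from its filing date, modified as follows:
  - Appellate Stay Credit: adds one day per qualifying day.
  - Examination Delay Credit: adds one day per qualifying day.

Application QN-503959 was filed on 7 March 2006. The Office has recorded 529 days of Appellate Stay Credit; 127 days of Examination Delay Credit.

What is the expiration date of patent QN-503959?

Base term: filing date + 15 years → 7 March 2021.
Appellate Stay Credit: +529 days → 18 August 2022.
Examination Delay Credit: +127 days → 23 December 2022.

December 23, 2022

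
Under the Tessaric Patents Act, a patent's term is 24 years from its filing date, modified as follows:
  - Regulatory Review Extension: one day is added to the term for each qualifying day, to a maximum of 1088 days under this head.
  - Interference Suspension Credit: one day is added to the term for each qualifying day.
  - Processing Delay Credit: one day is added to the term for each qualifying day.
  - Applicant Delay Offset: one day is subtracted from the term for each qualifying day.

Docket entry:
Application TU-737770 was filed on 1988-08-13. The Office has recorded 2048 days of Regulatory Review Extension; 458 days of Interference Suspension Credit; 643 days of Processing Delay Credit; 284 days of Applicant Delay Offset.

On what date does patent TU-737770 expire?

October 31, 2017

Base term: filing date + 24 years → 13 August 2012.
Regulatory Review Extension: 2048 days claimed exceeds the 1088-day cap, so +1088 days → 6 August 2015.
Interference Suspension Credit: +458 days → 6 November 2016.
Processing Delay Credit: +643 days → 11 August 2018.
Applicant Delay Offset: −284 days → 31 October 2017.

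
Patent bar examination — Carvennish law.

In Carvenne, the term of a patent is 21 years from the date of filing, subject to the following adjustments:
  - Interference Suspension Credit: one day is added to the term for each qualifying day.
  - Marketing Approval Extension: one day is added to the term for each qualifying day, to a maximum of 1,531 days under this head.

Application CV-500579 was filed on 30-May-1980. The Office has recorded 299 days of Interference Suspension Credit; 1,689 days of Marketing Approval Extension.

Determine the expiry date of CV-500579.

June 3, 2006

Base term: filing date + 21 years → 30 May 2001.
Interference Suspension Credit: +299 days → 25 March 2002.
Marketing Approval Extension: 1689 days claimed exceeds the 1531-day cap, so +1531 days → 3 June 2006.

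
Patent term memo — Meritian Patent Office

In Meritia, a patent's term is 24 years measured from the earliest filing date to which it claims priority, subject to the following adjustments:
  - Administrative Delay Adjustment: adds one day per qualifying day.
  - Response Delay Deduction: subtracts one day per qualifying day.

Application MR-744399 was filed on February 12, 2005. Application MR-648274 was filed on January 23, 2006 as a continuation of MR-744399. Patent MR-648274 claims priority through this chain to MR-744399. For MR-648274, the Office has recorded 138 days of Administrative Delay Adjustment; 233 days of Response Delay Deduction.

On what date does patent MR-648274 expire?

Earliest priority filing: 12 February 2005.
Base term: 12 February 2005 + 24 years → 12 February 2029.
Administrative Delay Adjustment: +138 days → 30 June 2029.
Response Delay Deduction: −233 days → 9 November 2028.

November 9, 2028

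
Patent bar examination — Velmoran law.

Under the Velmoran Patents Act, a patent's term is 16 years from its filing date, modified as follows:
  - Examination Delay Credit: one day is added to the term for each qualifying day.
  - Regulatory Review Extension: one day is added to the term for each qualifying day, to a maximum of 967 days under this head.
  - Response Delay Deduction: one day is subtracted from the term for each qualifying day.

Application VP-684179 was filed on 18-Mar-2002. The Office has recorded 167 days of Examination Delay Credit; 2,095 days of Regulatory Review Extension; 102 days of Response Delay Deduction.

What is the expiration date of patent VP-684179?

Base term: filing date + 16 years → 18 March 2018.
Examination Delay Credit: +167 days → 1 September 2018.
Regulatory Review Extension: 2095 days claimed exceeds the 967-day cap, so +967 days → 25 April 2021.
Response Delay Deduction: −102 days → 13 January 2021.

2021-01-13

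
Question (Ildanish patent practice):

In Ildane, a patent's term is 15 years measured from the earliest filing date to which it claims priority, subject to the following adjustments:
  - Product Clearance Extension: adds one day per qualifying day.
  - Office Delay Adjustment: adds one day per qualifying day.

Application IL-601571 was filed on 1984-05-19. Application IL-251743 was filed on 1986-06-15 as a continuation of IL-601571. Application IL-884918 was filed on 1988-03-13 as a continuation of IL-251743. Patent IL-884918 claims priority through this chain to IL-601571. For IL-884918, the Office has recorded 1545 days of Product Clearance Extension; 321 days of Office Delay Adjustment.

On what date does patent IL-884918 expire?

Earliest priority filing: 19 May 1984.
Base term: 19 May 1984 + 15 years → 19 May 1999.
Product Clearance Extension: +1545 days → 11 August 2003.
Office Delay Adjustment: +321 days → 27 June 2004.

2004-06-27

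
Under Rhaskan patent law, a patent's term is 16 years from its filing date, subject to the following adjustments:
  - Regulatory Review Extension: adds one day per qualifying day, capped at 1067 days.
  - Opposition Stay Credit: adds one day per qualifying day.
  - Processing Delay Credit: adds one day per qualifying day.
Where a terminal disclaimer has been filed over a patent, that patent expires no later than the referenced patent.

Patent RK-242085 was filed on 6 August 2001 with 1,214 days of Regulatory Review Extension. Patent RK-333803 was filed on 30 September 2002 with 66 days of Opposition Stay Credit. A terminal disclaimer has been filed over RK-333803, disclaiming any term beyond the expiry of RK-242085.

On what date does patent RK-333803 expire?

2018-12-05

Natural term of RK-333803:
  Base: filing + 16 years → 30 September 2018.
  Opposition Stay Credit: +66 days → 5 December 2018.
Expiry of referenced patent RK-242085:
  Base: filing + 16 years → 6 August 2017.
  Regulatory Review Extension: 1214 days claimed exceeds the 1067-day cap, so +1067 days → 8 July 2020.
Terminal disclaimer: RK-333803 expires on the earlier of 5 December 2018 and 8 July 2020.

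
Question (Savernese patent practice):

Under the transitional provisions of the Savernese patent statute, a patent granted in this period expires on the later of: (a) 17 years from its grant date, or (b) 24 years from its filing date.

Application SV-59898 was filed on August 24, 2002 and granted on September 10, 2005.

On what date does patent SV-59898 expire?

(a) grant + 17 years → 10 September 2022.
(b) filing + 24 years → 24 August 2026.
Later of the two: 24 August 2026.

2026-08-24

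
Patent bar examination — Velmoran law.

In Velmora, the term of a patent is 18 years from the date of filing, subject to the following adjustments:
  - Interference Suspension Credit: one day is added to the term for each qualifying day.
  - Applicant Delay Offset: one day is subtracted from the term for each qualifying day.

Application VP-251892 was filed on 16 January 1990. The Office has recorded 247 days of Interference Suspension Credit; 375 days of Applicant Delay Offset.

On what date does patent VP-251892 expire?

September 10, 2007

Base term: filing date + 18 years → 16 January 2008.
Interference Suspension Credit: +247 days → 19 September 2008.
Applicant Delay Offset: −375 days → 10 September 2007.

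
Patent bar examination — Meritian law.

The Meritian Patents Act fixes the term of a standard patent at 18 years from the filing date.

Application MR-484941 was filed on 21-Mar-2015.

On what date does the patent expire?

2033-03-21

Filing date + 18 years → 21 March 2033.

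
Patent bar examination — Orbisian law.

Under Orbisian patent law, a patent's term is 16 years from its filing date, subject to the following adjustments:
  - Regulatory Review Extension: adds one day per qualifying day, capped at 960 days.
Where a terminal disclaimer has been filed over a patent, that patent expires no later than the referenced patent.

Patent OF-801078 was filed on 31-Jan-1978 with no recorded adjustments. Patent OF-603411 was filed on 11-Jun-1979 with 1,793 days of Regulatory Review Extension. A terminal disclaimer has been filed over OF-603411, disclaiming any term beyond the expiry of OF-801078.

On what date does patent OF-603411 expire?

Natural term of OF-603411:
  Base: filing + 16 years → 11 June 1995.
  Regulatory Review Extension: 1793 days claimed exceeds the 960-day cap, so +960 days → 26 January 1998.
Expiry of referenced patent OF-801078:
  Base: filing + 16 years → 31 January 1994.
Terminal disclaimer: OF-603411 expires on the earlier of 26 January 1998 and 31 January 1994.

January 31, 1994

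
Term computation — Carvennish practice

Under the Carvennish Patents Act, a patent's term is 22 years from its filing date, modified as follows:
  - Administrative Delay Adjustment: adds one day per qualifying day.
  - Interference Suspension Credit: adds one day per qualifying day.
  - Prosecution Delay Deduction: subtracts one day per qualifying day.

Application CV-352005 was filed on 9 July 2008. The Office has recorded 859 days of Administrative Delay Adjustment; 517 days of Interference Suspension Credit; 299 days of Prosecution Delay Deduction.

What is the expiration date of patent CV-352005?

2033-06-20

Base term: filing date + 22 years → 9 July 2030.
Administrative Delay Adjustment: +859 days → 14 November 2032.
Interference Suspension Credit: +517 days → 15 April 2034.
Prosecution Delay Deduction: −299 days → 20 June 2033.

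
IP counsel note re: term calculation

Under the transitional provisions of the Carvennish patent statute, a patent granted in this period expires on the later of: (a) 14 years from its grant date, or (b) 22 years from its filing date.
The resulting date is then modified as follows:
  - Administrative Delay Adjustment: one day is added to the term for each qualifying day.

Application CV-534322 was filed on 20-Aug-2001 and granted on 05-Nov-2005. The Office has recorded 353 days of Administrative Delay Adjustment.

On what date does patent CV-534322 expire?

2024-08-07

(a) grant + 14 years → 5 November 2019.
(b) filing + 22 years → 20 August 2023.
Later of the two: 20 August 2023.
Administrative Delay Adjustment: +353 days → 7 August 2024.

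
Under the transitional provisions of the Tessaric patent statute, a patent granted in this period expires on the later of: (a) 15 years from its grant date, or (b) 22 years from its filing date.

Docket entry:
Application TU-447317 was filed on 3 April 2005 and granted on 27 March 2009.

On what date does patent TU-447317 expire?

April 3, 2027

(a) grant + 15 years → 27 March 2024.
(b) filing + 22 years → 3 April 2027.
Later of the two: 3 April 2027.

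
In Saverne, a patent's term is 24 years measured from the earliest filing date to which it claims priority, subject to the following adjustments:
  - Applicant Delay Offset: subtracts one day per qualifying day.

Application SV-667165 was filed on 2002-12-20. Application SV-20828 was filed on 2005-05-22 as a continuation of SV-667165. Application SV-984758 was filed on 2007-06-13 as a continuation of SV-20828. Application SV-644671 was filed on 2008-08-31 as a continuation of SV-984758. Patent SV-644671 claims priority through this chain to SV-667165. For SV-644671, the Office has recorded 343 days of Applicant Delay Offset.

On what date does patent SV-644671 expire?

Earliest priority filing: 20 December 2002.
Base term: 20 December 2002 + 24 years → 20 December 2026.
Applicant Delay Offset: −343 days → 11 January 2026.

2026-01-11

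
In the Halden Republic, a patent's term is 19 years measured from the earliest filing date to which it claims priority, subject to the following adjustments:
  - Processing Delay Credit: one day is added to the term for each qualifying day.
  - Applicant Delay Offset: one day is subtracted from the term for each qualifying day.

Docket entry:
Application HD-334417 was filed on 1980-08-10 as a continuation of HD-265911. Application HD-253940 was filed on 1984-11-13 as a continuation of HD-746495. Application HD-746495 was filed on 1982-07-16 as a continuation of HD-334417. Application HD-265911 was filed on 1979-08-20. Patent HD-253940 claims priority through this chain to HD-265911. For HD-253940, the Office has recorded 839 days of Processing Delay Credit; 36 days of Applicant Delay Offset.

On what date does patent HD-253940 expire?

October 31, 2000

Earliest priority filing: 20 August 1979.
Base term: 20 August 1979 + 19 years → 20 August 1998.
Processing Delay Credit: +839 days → 6 December 2000.
Applicant Delay Offset: −36 days → 31 October 2000.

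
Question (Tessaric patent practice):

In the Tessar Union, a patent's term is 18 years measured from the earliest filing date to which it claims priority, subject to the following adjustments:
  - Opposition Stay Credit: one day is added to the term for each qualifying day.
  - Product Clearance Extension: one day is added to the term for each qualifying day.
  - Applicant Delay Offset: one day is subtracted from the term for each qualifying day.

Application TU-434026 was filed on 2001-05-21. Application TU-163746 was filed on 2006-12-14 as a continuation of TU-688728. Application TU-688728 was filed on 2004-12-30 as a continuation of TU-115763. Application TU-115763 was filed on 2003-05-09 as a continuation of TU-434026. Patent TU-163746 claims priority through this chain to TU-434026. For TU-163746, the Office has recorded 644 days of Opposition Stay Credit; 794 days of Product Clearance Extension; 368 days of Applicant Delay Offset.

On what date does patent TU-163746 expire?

Earliest priority filing: 21 May 2001.
Base term: 21 May 2001 + 18 years → 21 May 2019.
Opposition Stay Credit: +644 days → 23 February 2021.
Product Clearance Extension: +794 days → 28 April 2023.
Applicant Delay Offset: −368 days → 25 April 2022.

2022-04-25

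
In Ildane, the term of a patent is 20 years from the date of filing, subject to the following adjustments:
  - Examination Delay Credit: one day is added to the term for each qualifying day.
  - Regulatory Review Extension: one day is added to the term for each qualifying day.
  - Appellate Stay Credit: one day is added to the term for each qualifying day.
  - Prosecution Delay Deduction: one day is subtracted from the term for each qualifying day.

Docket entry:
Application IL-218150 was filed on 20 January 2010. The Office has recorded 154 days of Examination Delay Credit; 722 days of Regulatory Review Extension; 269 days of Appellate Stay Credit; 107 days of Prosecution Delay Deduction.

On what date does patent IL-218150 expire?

Base term: filing date + 20 years → 20 January 2030.
Examination Delay Credit: +154 days → 23 June 2030.
Regulatory Review Extension: +722 days → 14 June 2032.
Appellate Stay Credit: +269 days → 10 March 2033.
Prosecution Delay Deduction: −107 days → 23 November 2032.

2032-11-23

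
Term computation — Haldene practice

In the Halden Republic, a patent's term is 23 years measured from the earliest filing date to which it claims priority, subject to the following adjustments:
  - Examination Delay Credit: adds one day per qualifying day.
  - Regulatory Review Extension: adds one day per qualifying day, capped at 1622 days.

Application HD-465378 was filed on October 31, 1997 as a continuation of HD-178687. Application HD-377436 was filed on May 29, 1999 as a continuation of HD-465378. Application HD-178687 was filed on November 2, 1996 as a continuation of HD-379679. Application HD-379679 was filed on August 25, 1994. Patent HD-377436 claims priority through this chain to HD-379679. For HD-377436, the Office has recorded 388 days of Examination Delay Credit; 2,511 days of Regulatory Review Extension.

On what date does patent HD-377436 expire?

Earliest priority filing: 25 August 1994.
Base term: 25 August 1994 + 23 years → 25 August 2017.
Examination Delay Credit: +388 days → 17 September 2018.
Regulatory Review Extension: 2511 days claimed exceeds the 1622-day cap, so +1622 days → 25 February 2023.

February 25, 2023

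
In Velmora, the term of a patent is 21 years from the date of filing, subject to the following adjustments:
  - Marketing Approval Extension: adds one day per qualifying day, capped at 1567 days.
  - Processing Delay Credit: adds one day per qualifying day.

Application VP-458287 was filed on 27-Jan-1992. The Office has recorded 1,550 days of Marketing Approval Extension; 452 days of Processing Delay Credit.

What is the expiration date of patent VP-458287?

Base term: filing date + 21 years → 27 January 2013.
Marketing Approval Extension: 1550 days (within the 1567-day cap) → +1550 days → 26 April 2017.
Processing Delay Credit: +452 days → 22 July 2018.

2018-07-22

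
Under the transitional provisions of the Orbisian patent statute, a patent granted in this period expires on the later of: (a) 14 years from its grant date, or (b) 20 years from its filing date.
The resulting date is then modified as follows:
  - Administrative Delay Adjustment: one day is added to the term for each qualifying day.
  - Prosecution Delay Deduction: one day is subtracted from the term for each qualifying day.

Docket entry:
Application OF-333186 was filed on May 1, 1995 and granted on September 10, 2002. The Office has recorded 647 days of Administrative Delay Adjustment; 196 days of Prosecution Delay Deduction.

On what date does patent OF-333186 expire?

2017-12-05

(a) grant + 14 years → 10 September 2016.
(b) filing + 20 years → 1 May 2015.
Later of the two: 10 September 2016.
Administrative Delay Adjustment: +647 days → 19 June 2018.
Prosecution Delay Deduction: −196 days → 5 December 2017.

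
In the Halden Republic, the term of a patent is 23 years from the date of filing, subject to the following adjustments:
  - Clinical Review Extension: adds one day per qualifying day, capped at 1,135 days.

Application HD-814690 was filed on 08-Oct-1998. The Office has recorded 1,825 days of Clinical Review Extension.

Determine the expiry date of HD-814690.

Base term: filing date + 23 years → 8 October 2021.
Clinical Review Extension: 1825 days claimed exceeds the 1135-day cap, so +1135 days → 16 November 2024.

2024-11-16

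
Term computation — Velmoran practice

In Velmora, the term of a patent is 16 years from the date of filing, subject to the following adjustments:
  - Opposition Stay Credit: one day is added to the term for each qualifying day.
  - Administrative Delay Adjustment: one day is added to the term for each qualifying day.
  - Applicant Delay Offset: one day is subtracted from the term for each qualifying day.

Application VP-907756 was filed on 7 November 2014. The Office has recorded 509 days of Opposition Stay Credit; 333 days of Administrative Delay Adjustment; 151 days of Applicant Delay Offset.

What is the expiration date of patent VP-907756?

Base term: filing date + 16 years → 7 November 2030.
Opposition Stay Credit: +509 days → 30 March 2032.
Administrative Delay Adjustment: +333 days → 26 February 2033.
Applicant Delay Offset: −151 days → 28 September 2032.

September 28, 2032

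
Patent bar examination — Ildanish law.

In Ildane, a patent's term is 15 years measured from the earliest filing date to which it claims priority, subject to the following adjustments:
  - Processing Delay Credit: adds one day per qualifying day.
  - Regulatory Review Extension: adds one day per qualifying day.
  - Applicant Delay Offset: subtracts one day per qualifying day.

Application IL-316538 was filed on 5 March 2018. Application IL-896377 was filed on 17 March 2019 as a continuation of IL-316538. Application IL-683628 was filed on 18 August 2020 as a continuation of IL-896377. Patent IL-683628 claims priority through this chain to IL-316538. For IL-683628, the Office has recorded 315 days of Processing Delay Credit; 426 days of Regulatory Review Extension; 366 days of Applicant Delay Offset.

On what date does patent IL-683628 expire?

Earliest priority filing: 5 March 2018.
Base term: 5 March 2018 + 15 years → 5 March 2033.
Processing Delay Credit: +315 days → 14 January 2034.
Regulatory Review Extension: +426 days → 16 March 2035.
Applicant Delay Offset: −366 days → 15 March 2034.

March 15, 2034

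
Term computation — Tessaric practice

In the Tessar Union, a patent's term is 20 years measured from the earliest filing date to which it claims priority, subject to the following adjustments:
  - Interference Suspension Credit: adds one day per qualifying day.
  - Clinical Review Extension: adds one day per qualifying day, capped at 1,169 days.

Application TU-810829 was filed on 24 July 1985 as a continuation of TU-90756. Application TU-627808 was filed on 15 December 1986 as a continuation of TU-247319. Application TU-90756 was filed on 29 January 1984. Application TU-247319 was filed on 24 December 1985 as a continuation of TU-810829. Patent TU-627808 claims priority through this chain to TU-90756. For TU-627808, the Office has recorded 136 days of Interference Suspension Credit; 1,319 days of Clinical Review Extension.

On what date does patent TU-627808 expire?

Earliest priority filing: 29 January 1984.
Base term: 29 January 1984 + 20 years → 29 January 2004.
Interference Suspension Credit: +136 days → 13 June 2004.
Clinical Review Extension: 1319 days claimed exceeds the 1169-day cap, so +1169 days → 26 August 2007.

2007-08-26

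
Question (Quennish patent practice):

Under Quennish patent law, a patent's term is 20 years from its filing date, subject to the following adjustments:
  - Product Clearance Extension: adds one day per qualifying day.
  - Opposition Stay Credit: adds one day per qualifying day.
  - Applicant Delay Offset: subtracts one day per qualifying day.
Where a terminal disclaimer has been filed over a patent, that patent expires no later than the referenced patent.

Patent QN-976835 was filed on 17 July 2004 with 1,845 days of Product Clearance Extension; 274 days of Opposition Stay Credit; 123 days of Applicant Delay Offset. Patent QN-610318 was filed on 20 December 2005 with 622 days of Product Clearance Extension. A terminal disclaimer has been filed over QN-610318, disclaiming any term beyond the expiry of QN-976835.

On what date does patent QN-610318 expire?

Natural term of QN-610318:
  Base: filing + 20 years → 20 December 2025.
  Product Clearance Extension: +622 days → 3 September 2027.
Expiry of referenced patent QN-976835:
  Base: filing + 20 years → 17 July 2024.
  Product Clearance Extension: +1845 days → 5 August 2029.
  Opposition Stay Credit: +274 days → 6 May 2030.
  Applicant Delay Offset: −123 days → 3 January 2030.
Terminal disclaimer: QN-610318 expires on the earlier of 3 September 2027 and 3 January 2030.

2027-09-03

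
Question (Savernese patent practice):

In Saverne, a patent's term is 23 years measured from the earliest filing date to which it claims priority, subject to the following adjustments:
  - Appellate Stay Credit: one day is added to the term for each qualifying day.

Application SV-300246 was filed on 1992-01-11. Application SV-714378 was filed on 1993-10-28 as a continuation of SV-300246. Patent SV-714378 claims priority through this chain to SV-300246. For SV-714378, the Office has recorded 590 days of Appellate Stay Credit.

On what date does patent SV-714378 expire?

Earliest priority filing: 11 January 1992.
Base term: 11 January 1992 + 23 years → 11 January 2015.
Appellate Stay Credit: +590 days → 23 August 2016.

2016-08-23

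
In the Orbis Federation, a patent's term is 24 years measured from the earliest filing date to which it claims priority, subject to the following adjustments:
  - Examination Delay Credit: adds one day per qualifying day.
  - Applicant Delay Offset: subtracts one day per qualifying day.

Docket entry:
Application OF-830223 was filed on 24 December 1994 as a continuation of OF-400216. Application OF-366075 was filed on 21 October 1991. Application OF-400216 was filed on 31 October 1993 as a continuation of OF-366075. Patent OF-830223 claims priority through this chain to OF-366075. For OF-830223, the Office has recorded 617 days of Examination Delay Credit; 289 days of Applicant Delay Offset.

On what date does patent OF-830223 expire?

2016-09-13

Earliest priority filing: 21 October 1991.
Base term: 21 October 1991 + 24 years → 21 October 2015.
Examination Delay Credit: +617 days → 29 June 2017.
Applicant Delay Offset: −289 days → 13 September 2016.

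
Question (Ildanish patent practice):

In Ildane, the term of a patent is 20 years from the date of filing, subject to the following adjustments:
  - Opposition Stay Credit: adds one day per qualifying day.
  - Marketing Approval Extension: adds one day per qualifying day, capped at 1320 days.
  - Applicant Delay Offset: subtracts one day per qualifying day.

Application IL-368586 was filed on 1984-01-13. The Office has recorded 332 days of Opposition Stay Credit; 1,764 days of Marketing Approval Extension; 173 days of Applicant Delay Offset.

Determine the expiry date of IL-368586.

Base term: filing date + 20 years → 13 January 2004.
Opposition Stay Credit: +332 days → 10 December 2004.
Marketing Approval Extension: 1764 days claimed exceeds the 1320-day cap, so +1320 days → 22 July 2008.
Applicant Delay Offset: −173 days → 31 January 2008.

2008-01-31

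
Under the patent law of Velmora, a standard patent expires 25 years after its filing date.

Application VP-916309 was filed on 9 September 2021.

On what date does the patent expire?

2046-09-09

Filing date + 25 years → 9 September 2046.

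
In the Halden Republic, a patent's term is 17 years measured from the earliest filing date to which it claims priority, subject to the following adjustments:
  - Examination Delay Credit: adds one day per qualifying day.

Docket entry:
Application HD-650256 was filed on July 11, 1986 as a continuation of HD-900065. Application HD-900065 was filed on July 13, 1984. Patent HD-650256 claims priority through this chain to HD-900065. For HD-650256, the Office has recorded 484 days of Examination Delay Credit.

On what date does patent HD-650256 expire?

2002-11-09

Earliest priority filing: 13 July 1984.
Base term: 13 July 1984 + 17 years → 13 July 2001.
Examination Delay Credit: +484 days → 9 November 2002.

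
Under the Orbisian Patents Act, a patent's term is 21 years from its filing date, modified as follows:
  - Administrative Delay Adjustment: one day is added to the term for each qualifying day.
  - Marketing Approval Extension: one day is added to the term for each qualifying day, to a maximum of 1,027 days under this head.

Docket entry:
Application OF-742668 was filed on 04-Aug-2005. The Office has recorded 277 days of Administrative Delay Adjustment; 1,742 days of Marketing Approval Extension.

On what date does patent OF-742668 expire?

2030-02-28

Base term: filing date + 21 years → 4 August 2026.
Administrative Delay Adjustment: +277 days → 8 May 2027.
Marketing Approval Extension: 1742 days claimed exceeds the 1027-day cap, so +1027 days → 28 February 2030.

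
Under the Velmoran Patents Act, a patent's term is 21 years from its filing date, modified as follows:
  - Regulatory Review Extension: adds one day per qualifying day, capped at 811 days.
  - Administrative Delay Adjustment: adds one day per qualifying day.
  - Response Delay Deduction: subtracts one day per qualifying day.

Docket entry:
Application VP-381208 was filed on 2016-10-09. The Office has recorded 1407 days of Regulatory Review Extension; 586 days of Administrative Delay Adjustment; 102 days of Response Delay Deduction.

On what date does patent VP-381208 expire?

April 26, 2041

Base term: filing date + 21 years → 9 October 2037.
Regulatory Review Extension: 1407 days claimed exceeds the 811-day cap, so +811 days → 29 December 2039.
Administrative Delay Adjustment: +586 days → 6 August 2041.
Response Delay Deduction: −102 days → 26 April 2041.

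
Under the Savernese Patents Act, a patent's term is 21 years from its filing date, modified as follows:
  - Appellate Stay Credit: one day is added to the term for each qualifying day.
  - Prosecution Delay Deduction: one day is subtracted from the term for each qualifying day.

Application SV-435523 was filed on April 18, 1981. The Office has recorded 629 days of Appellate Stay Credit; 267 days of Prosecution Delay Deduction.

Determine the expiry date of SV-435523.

April 15, 2003

Base term: filing date + 21 years → 18 April 2002.
Appellate Stay Credit: +629 days → 7 January 2004.
Prosecution Delay Deduction: −267 days → 15 April 2003.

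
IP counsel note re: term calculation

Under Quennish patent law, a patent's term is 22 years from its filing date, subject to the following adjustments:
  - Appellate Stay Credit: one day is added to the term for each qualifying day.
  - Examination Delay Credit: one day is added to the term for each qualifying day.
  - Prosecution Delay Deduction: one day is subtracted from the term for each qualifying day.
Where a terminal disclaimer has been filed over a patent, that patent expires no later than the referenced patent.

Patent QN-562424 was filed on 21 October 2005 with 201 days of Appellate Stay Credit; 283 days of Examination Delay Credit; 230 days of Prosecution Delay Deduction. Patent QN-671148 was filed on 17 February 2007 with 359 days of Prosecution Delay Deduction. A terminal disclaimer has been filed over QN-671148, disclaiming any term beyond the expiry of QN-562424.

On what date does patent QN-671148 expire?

Natural term of QN-671148:
  Base: filing + 22 years → 17 February 2029.
  Prosecution Delay Deduction: −359 days → 24 February 2028.
Expiry of referenced patent QN-562424:
  Base: filing + 22 years → 21 October 2027.
  Appellate Stay Credit: +201 days → 9 May 2028.
  Examination Delay Credit: +283 days → 16 February 2029.
  Prosecution Delay Deduction: −230 days → 1 July 2028.
Terminal disclaimer: QN-671148 expires on the earlier of 24 February 2028 and 1 July 2028.

2028-02-24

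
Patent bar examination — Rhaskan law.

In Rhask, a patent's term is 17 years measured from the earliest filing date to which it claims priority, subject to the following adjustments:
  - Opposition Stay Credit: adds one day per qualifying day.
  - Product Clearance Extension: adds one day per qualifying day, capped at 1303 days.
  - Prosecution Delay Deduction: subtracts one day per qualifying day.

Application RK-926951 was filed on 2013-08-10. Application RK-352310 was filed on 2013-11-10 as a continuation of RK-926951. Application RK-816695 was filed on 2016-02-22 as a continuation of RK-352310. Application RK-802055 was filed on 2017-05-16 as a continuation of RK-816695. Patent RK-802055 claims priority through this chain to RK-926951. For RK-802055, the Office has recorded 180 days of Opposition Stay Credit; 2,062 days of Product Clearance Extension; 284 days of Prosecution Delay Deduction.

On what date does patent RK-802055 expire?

Earliest priority filing: 10 August 2013.
Base term: 10 August 2013 + 17 years → 10 August 2030.
Opposition Stay Credit: +180 days → 6 February 2031.
Product Clearance Extension: 2062 days claimed exceeds the 1303-day cap, so +1303 days → 1 September 2034.
Prosecution Delay Deduction: −284 days → 21 November 2033.

November 21, 2033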